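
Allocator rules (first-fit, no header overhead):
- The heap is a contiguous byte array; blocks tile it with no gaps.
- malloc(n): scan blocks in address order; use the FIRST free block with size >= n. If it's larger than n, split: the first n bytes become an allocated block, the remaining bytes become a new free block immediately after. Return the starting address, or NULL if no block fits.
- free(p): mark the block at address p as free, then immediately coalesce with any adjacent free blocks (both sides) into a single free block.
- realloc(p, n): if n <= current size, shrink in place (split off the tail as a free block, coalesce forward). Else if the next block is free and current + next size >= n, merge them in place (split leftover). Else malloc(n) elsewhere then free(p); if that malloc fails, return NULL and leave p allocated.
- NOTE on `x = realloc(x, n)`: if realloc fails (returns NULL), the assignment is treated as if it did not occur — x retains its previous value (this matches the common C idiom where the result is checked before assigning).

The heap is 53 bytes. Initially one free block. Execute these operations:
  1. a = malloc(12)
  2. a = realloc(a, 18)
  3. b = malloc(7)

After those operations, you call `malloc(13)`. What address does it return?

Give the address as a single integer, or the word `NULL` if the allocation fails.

Op 1: a = malloc(12) -> a = 0; heap: [0-11 ALLOC][12-52 FREE]
Op 2: a = realloc(a, 18) -> a = 0; heap: [0-17 ALLOC][18-52 FREE]
Op 3: b = malloc(7) -> b = 18; heap: [0-17 ALLOC][18-24 ALLOC][25-52 FREE]
malloc(13): first-fit scan over [0-17 ALLOC][18-24 ALLOC][25-52 FREE] -> 25

Answer: 25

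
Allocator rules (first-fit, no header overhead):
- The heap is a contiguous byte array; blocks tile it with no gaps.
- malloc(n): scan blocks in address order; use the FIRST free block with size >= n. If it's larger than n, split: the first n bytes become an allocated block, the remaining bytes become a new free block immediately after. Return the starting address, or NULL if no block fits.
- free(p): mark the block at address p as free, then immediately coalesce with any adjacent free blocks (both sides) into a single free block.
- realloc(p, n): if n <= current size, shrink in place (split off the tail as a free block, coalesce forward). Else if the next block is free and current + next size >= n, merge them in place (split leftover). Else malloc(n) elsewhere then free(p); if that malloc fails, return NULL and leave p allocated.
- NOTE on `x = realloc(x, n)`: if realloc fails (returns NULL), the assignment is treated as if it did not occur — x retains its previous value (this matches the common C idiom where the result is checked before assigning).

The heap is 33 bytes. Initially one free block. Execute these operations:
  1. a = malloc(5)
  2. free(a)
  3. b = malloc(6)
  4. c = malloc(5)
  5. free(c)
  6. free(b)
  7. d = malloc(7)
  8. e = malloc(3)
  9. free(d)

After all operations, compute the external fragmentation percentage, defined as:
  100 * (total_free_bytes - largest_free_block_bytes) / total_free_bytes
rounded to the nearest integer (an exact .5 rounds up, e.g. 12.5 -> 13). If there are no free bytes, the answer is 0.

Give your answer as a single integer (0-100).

Answer: 23

Derivation:
Op 1: a = malloc(5) -> a = 0; heap: [0-4 ALLOC][5-32 FREE]
Op 2: free(a) -> (freed a); heap: [0-32 FREE]
Op 3: b = malloc(6) -> b = 0; heap: [0-5 ALLOC][6-32 FREE]
Op 4: c = malloc(5) -> c = 6; heap: [0-5 ALLOC][6-10 ALLOC][11-32 FREE]
Op 5: free(c) -> (freed c); heap: [0-5 ALLOC][6-32 FREE]
Op 6: free(b) -> (freed b); heap: [0-32 FREE]
Op 7: d = malloc(7) -> d = 0; heap: [0-6 ALLOC][7-32 FREE]
Op 8: e = malloc(3) -> e = 7; heap: [0-6 ALLOC][7-9 ALLOC][10-32 FREE]
Op 9: free(d) -> (freed d); heap: [0-6 FREE][7-9 ALLOC][10-32 FREE]
Free blocks: [7 23] total_free=30 largest=23 -> 100*(30-23)/30 = 700/30 ≈ 23.333 -> rounds to 23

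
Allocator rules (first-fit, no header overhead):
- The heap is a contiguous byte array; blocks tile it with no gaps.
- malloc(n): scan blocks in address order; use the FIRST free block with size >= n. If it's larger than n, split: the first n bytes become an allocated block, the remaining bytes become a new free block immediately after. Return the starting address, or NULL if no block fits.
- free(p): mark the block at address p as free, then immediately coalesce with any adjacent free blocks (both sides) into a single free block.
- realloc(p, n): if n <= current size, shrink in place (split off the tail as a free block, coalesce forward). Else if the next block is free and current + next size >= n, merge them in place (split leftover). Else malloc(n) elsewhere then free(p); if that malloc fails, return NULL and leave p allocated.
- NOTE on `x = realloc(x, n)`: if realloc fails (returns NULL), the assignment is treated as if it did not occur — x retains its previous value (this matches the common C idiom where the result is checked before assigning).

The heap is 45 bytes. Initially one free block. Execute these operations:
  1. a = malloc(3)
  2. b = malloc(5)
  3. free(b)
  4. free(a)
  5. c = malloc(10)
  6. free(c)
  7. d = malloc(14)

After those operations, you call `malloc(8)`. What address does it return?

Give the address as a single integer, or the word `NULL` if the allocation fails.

Answer: 14

Derivation:
Op 1: a = malloc(3) -> a = 0; heap: [0-2 ALLOC][3-44 FREE]
Op 2: b = malloc(5) -> b = 3; heap: [0-2 ALLOC][3-7 ALLOC][8-44 FREE]
Op 3: free(b) -> (freed b); heap: [0-2 ALLOC][3-44 FREE]
Op 4: free(a) -> (freed a); heap: [0-44 FREE]
Op 5: c = malloc(10) -> c = 0; heap: [0-9 ALLOC][10-44 FREE]
Op 6: free(c) -> (freed c); heap: [0-44 FREE]
Op 7: d = malloc(14) -> d = 0; heap: [0-13 ALLOC][14-44 FREE]
malloc(8): first-fit scan over [0-13 ALLOC][14-44 FREE] -> 14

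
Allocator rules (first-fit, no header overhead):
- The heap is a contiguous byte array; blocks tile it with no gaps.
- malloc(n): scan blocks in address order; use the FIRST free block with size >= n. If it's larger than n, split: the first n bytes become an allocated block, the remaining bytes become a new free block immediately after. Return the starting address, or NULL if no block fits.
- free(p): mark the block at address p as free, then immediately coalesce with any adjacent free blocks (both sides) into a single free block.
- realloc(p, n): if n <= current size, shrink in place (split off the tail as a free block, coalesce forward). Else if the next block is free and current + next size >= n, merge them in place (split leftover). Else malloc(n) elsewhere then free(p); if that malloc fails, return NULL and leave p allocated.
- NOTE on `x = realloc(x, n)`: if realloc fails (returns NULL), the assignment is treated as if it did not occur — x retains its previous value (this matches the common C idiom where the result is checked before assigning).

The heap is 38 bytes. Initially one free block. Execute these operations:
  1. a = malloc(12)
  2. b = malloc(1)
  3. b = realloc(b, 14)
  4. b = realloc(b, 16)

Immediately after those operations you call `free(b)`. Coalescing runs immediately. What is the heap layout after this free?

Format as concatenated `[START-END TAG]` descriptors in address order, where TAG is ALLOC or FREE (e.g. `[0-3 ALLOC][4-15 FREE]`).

Answer: [0-11 ALLOC][12-37 FREE]

Derivation:
Op 1: a = malloc(12) -> a = 0; heap: [0-11 ALLOC][12-37 FREE]
Op 2: b = malloc(1) -> b = 12; heap: [0-11 ALLOC][12-12 ALLOC][13-37 FREE]
Op 3: b = realloc(b, 14) -> b = 12; heap: [0-11 ALLOC][12-25 ALLOC][26-37 FREE]
Op 4: b = realloc(b, 16) -> b = 12; heap: [0-11 ALLOC][12-27 ALLOC][28-37 FREE]
free(b): b = 12 -> block [12-27 ALLOC]; mark free, coalesce with adjacent free neighbors -> [0-11 ALLOC][12-37 FREE]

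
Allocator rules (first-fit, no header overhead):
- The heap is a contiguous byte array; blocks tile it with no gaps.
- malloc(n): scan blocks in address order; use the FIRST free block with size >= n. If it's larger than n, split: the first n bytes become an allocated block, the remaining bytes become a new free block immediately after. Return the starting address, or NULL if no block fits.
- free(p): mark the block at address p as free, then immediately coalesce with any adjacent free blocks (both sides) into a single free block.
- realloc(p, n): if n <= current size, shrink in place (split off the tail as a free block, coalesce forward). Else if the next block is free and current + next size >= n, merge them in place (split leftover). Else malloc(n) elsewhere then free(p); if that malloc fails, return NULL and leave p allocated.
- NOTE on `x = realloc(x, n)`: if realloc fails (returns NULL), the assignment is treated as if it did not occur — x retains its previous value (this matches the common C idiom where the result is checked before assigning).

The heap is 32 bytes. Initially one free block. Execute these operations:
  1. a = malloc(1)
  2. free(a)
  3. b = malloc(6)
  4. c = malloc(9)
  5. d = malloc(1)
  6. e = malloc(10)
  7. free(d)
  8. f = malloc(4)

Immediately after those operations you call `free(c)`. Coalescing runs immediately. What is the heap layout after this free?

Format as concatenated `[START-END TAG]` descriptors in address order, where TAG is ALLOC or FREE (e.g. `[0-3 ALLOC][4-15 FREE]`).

Op 1: a = malloc(1) -> a = 0; heap: [0-0 ALLOC][1-31 FREE]
Op 2: free(a) -> (freed a); heap: [0-31 FREE]
Op 3: b = malloc(6) -> b = 0; heap: [0-5 ALLOC][6-31 FREE]
Op 4: c = malloc(9) -> c = 6; heap: [0-5 ALLOC][6-14 ALLOC][15-31 FREE]
Op 5: d = malloc(1) -> d = 15; heap: [0-5 ALLOC][6-14 ALLOC][15-15 ALLOC][16-31 FREE]
Op 6: e = malloc(10) -> e = 16; heap: [0-5 ALLOC][6-14 ALLOC][15-15 ALLOC][16-25 ALLOC][26-31 FREE]
Op 7: free(d) -> (freed d); heap: [0-5 ALLOC][6-14 ALLOC][15-15 FREE][16-25 ALLOC][26-31 FREE]
Op 8: f = malloc(4) -> f = 26; heap: [0-5 ALLOC][6-14 ALLOC][15-15 FREE][16-25 ALLOC][26-29 ALLOC][30-31 FREE]
free(c): c = 6 -> block [6-14 ALLOC]; mark free, coalesce with adjacent free neighbors -> [0-5 ALLOC][6-15 FREE][16-25 ALLOC][26-29 ALLOC][30-31 FREE]

Answer: [0-5 ALLOC][6-15 FREE][16-25 ALLOC][26-29 ALLOC][30-31 FREE]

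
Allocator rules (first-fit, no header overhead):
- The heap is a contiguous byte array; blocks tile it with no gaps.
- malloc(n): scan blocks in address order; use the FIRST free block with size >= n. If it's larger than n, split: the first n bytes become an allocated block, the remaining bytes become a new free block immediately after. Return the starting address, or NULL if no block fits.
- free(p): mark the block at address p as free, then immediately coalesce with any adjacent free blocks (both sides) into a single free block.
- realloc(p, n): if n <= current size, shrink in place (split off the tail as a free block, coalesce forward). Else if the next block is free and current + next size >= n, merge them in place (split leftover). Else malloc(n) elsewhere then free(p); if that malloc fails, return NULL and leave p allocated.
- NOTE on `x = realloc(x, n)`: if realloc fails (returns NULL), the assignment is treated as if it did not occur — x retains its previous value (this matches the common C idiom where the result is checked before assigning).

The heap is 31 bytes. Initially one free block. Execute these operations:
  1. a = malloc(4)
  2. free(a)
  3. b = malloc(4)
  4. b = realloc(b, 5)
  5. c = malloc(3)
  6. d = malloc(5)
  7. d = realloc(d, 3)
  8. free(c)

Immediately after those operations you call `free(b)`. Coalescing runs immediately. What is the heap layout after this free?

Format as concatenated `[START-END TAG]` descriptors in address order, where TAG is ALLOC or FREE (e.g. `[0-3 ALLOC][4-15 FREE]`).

Answer: [0-7 FREE][8-10 ALLOC][11-30 FREE]

Derivation:
Op 1: a = malloc(4) -> a = 0; heap: [0-3 ALLOC][4-30 FREE]
Op 2: free(a) -> (freed a); heap: [0-30 FREE]
Op 3: b = malloc(4) -> b = 0; heap: [0-3 ALLOC][4-30 FREE]
Op 4: b = realloc(b, 5) -> b = 0; heap: [0-4 ALLOC][5-30 FREE]
Op 5: c = malloc(3) -> c = 5; heap: [0-4 ALLOC][5-7 ALLOC][8-30 FREE]
Op 6: d = malloc(5) -> d = 8; heap: [0-4 ALLOC][5-7 ALLOC][8-12 ALLOC][13-30 FREE]
Op 7: d = realloc(d, 3) -> d = 8; heap: [0-4 ALLOC][5-7 ALLOC][8-10 ALLOC][11-30 FREE]
Op 8: free(c) -> (freed c); heap: [0-4 ALLOC][5-7 FREE][8-10 ALLOC][11-30 FREE]
free(b): b = 0 -> block [0-4 ALLOC]; mark free, coalesce with adjacent free neighbors -> [0-7 FREE][8-10 ALLOC][11-30 FREE]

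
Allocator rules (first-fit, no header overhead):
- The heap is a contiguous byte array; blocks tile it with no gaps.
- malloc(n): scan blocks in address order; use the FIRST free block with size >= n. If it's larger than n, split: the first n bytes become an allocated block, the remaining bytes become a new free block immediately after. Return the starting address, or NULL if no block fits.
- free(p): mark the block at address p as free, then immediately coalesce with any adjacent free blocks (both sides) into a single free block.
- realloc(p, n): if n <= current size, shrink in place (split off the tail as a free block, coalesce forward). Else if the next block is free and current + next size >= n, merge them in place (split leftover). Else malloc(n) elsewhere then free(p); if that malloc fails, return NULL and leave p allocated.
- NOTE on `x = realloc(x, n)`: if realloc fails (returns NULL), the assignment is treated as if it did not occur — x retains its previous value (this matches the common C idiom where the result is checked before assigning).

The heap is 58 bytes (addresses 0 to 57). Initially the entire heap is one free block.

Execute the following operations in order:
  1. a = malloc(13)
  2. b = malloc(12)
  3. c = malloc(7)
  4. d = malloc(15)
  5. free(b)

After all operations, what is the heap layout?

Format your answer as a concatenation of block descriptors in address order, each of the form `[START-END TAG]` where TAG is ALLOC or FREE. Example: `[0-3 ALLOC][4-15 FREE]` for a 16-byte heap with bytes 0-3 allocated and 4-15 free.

Answer: [0-12 ALLOC][13-24 FREE][25-31 ALLOC][32-46 ALLOC][47-57 FREE]

Derivation:
Op 1: a = malloc(13) -> a = 0; heap: [0-12 ALLOC][13-57 FREE]
Op 2: b = malloc(12) -> b = 13; heap: [0-12 ALLOC][13-24 ALLOC][25-57 FREE]
Op 3: c = malloc(7) -> c = 25; heap: [0-12 ALLOC][13-24 ALLOC][25-31 ALLOC][32-57 FREE]
Op 4: d = malloc(15) -> d = 32; heap: [0-12 ALLOC][13-24 ALLOC][25-31 ALLOC][32-46 ALLOC][47-57 FREE]
Op 5: free(b) -> (freed b); heap: [0-12 ALLOC][13-24 FREE][25-31 ALLOC][32-46 ALLOC][47-57 FREE]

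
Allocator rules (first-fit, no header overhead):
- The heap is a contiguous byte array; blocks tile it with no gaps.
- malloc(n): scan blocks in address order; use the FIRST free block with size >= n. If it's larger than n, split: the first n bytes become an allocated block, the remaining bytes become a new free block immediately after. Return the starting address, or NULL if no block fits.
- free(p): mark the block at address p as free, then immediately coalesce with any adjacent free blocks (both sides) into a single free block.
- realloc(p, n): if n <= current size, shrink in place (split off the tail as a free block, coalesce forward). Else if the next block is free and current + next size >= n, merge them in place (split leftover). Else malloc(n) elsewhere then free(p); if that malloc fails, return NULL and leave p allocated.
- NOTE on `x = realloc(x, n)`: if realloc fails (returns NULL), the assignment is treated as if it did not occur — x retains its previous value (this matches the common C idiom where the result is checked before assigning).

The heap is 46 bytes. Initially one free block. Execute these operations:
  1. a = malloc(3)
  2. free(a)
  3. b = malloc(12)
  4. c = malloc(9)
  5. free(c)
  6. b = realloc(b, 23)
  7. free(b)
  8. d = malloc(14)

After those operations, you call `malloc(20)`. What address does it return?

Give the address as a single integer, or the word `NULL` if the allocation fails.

Op 1: a = malloc(3) -> a = 0; heap: [0-2 ALLOC][3-45 FREE]
Op 2: free(a) -> (freed a); heap: [0-45 FREE]
Op 3: b = malloc(12) -> b = 0; heap: [0-11 ALLOC][12-45 FREE]
Op 4: c = malloc(9) -> c = 12; heap: [0-11 ALLOC][12-20 ALLOC][21-45 FREE]
Op 5: free(c) -> (freed c); heap: [0-11 ALLOC][12-45 FREE]
Op 6: b = realloc(b, 23) -> b = 0; heap: [0-22 ALLOC][23-45 FREE]
Op 7: free(b) -> (freed b); heap: [0-45 FREE]
Op 8: d = malloc(14) -> d = 0; heap: [0-13 ALLOC][14-45 FREE]
malloc(20): first-fit scan over [0-13 ALLOC][14-45 FREE] -> 14

Answer: 14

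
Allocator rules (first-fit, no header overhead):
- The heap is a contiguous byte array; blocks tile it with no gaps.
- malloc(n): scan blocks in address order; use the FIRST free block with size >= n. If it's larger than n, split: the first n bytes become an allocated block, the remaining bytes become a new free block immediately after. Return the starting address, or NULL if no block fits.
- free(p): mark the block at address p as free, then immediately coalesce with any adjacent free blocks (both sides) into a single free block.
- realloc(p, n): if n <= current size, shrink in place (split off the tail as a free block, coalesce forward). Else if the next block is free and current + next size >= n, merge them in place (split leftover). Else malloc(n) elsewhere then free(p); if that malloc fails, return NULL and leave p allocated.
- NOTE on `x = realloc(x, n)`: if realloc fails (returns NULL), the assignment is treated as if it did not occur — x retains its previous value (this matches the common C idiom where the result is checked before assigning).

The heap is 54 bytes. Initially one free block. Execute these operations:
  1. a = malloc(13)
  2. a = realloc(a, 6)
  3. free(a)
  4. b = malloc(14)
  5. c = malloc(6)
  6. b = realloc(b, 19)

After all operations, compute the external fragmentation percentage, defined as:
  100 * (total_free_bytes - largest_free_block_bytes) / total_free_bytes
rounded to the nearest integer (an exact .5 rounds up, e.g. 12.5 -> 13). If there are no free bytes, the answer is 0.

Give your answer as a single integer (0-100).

Answer: 48

Derivation:
Op 1: a = malloc(13) -> a = 0; heap: [0-12 ALLOC][13-53 FREE]
Op 2: a = realloc(a, 6) -> a = 0; heap: [0-5 ALLOC][6-53 FREE]
Op 3: free(a) -> (freed a); heap: [0-53 FREE]
Op 4: b = malloc(14) -> b = 0; heap: [0-13 ALLOC][14-53 FREE]
Op 5: c = malloc(6) -> c = 14; heap: [0-13 ALLOC][14-19 ALLOC][20-53 FREE]
Op 6: b = realloc(b, 19) -> b = 20; heap: [0-13 FREE][14-19 ALLOC][20-38 ALLOC][39-53 FREE]
Free blocks: [14 15] total_free=29 largest=15 -> 100*(29-15)/29 = 1400/29 ≈ 48.276 -> rounds to 48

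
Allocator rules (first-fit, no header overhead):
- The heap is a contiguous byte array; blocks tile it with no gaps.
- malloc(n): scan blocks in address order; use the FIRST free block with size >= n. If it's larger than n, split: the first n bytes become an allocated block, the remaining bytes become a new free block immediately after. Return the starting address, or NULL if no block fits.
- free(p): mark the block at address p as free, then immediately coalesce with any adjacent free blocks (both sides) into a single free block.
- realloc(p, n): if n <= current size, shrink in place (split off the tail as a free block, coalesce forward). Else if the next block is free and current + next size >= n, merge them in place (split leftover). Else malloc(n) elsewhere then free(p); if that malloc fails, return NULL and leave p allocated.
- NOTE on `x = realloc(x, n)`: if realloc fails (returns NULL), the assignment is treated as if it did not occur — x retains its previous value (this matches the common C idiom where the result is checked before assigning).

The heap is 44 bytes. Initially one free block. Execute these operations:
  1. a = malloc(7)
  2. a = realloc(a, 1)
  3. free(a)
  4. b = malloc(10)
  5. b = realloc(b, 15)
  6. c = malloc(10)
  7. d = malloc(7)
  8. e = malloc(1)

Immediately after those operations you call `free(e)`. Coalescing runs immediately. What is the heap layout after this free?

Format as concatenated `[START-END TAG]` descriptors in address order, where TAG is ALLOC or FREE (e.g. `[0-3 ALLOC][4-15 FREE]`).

Answer: [0-14 ALLOC][15-24 ALLOC][25-31 ALLOC][32-43 FREE]

Derivation:
Op 1: a = malloc(7) -> a = 0; heap: [0-6 ALLOC][7-43 FREE]
Op 2: a = realloc(a, 1) -> a = 0; heap: [0-0 ALLOC][1-43 FREE]
Op 3: free(a) -> (freed a); heap: [0-43 FREE]
Op 4: b = malloc(10) -> b = 0; heap: [0-9 ALLOC][10-43 FREE]
Op 5: b = realloc(b, 15) -> b = 0; heap: [0-14 ALLOC][15-43 FREE]
Op 6: c = malloc(10) -> c = 15; heap: [0-14 ALLOC][15-24 ALLOC][25-43 FREE]
Op 7: d = malloc(7) -> d = 25; heap: [0-14 ALLOC][15-24 ALLOC][25-31 ALLOC][32-43 FREE]
Op 8: e = malloc(1) -> e = 32; heap: [0-14 ALLOC][15-24 ALLOC][25-31 ALLOC][32-32 ALLOC][33-43 FREE]
free(e): e = 32 -> block [32-32 ALLOC]; mark free, coalesce with adjacent free neighbors -> [0-14 ALLOC][15-24 ALLOC][25-31 ALLOC][32-43 FREE]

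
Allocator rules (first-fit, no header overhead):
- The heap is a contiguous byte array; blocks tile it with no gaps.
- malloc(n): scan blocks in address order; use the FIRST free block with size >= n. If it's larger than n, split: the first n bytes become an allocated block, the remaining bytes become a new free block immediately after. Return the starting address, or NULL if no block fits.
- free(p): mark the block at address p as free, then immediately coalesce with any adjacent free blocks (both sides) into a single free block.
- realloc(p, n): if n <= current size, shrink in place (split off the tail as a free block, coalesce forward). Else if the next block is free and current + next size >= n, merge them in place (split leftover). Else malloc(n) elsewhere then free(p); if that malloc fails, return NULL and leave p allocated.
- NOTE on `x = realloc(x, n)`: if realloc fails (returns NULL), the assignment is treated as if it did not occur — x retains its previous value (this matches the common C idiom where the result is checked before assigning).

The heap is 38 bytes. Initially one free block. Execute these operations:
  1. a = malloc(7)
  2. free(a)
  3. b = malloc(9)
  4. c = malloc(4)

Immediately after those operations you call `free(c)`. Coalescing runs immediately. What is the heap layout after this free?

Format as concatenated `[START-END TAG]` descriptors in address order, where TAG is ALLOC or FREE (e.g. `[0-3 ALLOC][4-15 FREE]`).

Op 1: a = malloc(7) -> a = 0; heap: [0-6 ALLOC][7-37 FREE]
Op 2: free(a) -> (freed a); heap: [0-37 FREE]
Op 3: b = malloc(9) -> b = 0; heap: [0-8 ALLOC][9-37 FREE]
Op 4: c = malloc(4) -> c = 9; heap: [0-8 ALLOC][9-12 ALLOC][13-37 FREE]
free(c): c = 9 -> block [9-12 ALLOC]; mark free, coalesce with adjacent free neighbors -> [0-8 ALLOC][9-37 FREE]

Answer: [0-8 ALLOC][9-37 FREE]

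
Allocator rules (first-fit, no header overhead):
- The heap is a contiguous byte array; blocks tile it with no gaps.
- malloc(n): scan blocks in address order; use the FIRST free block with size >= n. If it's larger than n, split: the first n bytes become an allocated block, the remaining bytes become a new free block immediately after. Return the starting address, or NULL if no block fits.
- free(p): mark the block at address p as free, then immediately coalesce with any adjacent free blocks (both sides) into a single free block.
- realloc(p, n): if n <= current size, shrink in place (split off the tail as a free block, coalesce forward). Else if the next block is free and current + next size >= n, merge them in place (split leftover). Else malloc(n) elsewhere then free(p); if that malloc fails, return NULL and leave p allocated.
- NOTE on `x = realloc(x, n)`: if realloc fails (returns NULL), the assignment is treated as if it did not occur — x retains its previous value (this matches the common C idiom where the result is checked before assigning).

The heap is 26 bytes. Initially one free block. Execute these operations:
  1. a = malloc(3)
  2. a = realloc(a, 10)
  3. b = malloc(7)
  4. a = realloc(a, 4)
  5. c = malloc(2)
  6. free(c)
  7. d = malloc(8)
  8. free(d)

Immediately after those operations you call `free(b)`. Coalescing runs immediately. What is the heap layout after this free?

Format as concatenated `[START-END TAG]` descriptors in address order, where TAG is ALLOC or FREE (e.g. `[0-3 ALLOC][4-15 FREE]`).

Answer: [0-3 ALLOC][4-25 FREE]

Derivation:
Op 1: a = malloc(3) -> a = 0; heap: [0-2 ALLOC][3-25 FREE]
Op 2: a = realloc(a, 10) -> a = 0; heap: [0-9 ALLOC][10-25 FREE]
Op 3: b = malloc(7) -> b = 10; heap: [0-9 ALLOC][10-16 ALLOC][17-25 FREE]
Op 4: a = realloc(a, 4) -> a = 0; heap: [0-3 ALLOC][4-9 FREE][10-16 ALLOC][17-25 FREE]
Op 5: c = malloc(2) -> c = 4; heap: [0-3 ALLOC][4-5 ALLOC][6-9 FREE][10-16 ALLOC][17-25 FREE]
Op 6: free(c) -> (freed c); heap: [0-3 ALLOC][4-9 FREE][10-16 ALLOC][17-25 FREE]
Op 7: d = malloc(8) -> d = 17; heap: [0-3 ALLOC][4-9 FREE][10-16 ALLOC][17-24 ALLOC][25-25 FREE]
Op 8: free(d) -> (freed d); heap: [0-3 ALLOC][4-9 FREE][10-16 ALLOC][17-25 FREE]
free(b): b = 10 -> block [10-16 ALLOC]; mark free, coalesce with adjacent free neighbors -> [0-3 ALLOC][4-25 FREE]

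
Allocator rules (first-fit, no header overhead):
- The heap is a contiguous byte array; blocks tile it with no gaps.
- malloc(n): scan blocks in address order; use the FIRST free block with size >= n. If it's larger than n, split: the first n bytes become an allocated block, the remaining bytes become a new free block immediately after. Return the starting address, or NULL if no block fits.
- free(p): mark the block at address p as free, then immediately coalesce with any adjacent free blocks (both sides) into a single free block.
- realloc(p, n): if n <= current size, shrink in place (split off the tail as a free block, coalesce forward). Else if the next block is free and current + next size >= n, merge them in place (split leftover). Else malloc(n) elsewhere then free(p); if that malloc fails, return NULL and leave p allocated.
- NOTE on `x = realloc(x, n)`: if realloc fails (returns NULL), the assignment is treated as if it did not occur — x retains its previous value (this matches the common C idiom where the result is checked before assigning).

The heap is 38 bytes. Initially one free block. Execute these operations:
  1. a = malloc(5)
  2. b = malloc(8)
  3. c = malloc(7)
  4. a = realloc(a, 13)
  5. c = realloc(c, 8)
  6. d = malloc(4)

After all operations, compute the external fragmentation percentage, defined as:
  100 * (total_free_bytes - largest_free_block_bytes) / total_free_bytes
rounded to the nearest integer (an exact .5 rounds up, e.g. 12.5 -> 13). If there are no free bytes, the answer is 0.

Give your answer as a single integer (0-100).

Answer: 17

Derivation:
Op 1: a = malloc(5) -> a = 0; heap: [0-4 ALLOC][5-37 FREE]
Op 2: b = malloc(8) -> b = 5; heap: [0-4 ALLOC][5-12 ALLOC][13-37 FREE]
Op 3: c = malloc(7) -> c = 13; heap: [0-4 ALLOC][5-12 ALLOC][13-19 ALLOC][20-37 FREE]
Op 4: a = realloc(a, 13) -> a = 20; heap: [0-4 FREE][5-12 ALLOC][13-19 ALLOC][20-32 ALLOC][33-37 FREE]
Op 5: c = realloc(c, 8) -> NULL (c unchanged); heap: [0-4 FREE][5-12 ALLOC][13-19 ALLOC][20-32 ALLOC][33-37 FREE]
Op 6: d = malloc(4) -> d = 0; heap: [0-3 ALLOC][4-4 FREE][5-12 ALLOC][13-19 ALLOC][20-32 ALLOC][33-37 FREE]
Free blocks: [1 5] total_free=6 largest=5 -> 100*(6-5)/6 = 100/6 ≈ 16.667 -> rounds to 17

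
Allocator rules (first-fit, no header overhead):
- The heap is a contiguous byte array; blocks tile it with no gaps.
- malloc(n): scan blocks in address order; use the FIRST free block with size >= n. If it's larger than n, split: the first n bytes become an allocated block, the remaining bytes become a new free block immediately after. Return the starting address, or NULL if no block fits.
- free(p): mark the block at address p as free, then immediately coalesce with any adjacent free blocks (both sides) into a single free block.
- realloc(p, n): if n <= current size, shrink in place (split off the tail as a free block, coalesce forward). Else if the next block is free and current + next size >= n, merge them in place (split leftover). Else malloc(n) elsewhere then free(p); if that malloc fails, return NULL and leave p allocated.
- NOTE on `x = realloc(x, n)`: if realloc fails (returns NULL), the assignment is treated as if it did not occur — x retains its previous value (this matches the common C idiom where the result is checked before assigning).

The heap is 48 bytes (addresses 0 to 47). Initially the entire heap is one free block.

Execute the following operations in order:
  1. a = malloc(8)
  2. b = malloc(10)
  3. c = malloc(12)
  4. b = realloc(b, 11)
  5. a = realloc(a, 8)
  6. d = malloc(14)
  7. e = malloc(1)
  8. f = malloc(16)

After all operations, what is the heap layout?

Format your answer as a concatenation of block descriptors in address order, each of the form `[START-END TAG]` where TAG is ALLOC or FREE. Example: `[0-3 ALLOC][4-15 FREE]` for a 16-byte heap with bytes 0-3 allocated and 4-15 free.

Op 1: a = malloc(8) -> a = 0; heap: [0-7 ALLOC][8-47 FREE]
Op 2: b = malloc(10) -> b = 8; heap: [0-7 ALLOC][8-17 ALLOC][18-47 FREE]
Op 3: c = malloc(12) -> c = 18; heap: [0-7 ALLOC][8-17 ALLOC][18-29 ALLOC][30-47 FREE]
Op 4: b = realloc(b, 11) -> b = 30; heap: [0-7 ALLOC][8-17 FREE][18-29 ALLOC][30-40 ALLOC][41-47 FREE]
Op 5: a = realloc(a, 8) -> a = 0; heap: [0-7 ALLOC][8-17 FREE][18-29 ALLOC][30-40 ALLOC][41-47 FREE]
Op 6: d = malloc(14) -> d = NULL; heap: [0-7 ALLOC][8-17 FREE][18-29 ALLOC][30-40 ALLOC][41-47 FREE]
Op 7: e = malloc(1) -> e = 8; heap: [0-7 ALLOC][8-8 ALLOC][9-17 FREE][18-29 ALLOC][30-40 ALLOC][41-47 FREE]
Op 8: f = malloc(16) -> f = NULL; heap: [0-7 ALLOC][8-8 ALLOC][9-17 FREE][18-29 ALLOC][30-40 ALLOC][41-47 FREE]

Answer: [0-7 ALLOC][8-8 ALLOC][9-17 FREE][18-29 ALLOC][30-40 ALLOC][41-47 FREE]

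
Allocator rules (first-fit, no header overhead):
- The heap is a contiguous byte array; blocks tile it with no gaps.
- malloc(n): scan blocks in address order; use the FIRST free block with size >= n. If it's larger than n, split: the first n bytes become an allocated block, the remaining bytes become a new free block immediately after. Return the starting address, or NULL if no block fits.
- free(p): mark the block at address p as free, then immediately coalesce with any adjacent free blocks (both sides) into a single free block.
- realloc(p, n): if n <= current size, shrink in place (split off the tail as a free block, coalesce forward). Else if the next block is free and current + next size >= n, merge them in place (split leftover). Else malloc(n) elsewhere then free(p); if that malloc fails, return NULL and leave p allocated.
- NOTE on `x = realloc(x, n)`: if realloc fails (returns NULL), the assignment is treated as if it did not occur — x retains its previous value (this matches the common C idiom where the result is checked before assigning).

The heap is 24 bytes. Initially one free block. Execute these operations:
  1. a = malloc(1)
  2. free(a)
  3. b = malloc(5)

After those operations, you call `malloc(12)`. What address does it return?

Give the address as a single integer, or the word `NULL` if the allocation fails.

Op 1: a = malloc(1) -> a = 0; heap: [0-0 ALLOC][1-23 FREE]
Op 2: free(a) -> (freed a); heap: [0-23 FREE]
Op 3: b = malloc(5) -> b = 0; heap: [0-4 ALLOC][5-23 FREE]
malloc(12): first-fit scan over [0-4 ALLOC][5-23 FREE] -> 5

Answer: 5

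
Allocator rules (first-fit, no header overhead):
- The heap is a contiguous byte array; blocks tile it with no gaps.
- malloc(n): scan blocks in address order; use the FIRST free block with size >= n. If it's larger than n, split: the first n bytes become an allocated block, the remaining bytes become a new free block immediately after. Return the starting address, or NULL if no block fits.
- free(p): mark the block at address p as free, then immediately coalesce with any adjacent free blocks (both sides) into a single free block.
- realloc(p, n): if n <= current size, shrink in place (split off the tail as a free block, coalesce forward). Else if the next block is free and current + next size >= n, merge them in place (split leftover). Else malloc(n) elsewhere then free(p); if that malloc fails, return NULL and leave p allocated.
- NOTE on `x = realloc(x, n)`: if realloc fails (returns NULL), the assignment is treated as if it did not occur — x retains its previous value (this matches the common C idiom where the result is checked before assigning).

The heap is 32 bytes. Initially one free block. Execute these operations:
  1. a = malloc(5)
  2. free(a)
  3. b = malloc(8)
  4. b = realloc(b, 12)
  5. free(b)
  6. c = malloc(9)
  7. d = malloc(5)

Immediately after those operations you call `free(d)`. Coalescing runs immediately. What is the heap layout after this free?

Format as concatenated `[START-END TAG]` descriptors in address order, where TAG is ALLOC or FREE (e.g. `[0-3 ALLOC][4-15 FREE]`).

Op 1: a = malloc(5) -> a = 0; heap: [0-4 ALLOC][5-31 FREE]
Op 2: free(a) -> (freed a); heap: [0-31 FREE]
Op 3: b = malloc(8) -> b = 0; heap: [0-7 ALLOC][8-31 FREE]
Op 4: b = realloc(b, 12) -> b = 0; heap: [0-11 ALLOC][12-31 FREE]
Op 5: free(b) -> (freed b); heap: [0-31 FREE]
Op 6: c = malloc(9) -> c = 0; heap: [0-8 ALLOC][9-31 FREE]
Op 7: d = malloc(5) -> d = 9; heap: [0-8 ALLOC][9-13 ALLOC][14-31 FREE]
free(d): d = 9 -> block [9-13 ALLOC]; mark free, coalesce with adjacent free neighbors -> [0-8 ALLOC][9-31 FREE]

Answer: [0-8 ALLOC][9-31 FREE]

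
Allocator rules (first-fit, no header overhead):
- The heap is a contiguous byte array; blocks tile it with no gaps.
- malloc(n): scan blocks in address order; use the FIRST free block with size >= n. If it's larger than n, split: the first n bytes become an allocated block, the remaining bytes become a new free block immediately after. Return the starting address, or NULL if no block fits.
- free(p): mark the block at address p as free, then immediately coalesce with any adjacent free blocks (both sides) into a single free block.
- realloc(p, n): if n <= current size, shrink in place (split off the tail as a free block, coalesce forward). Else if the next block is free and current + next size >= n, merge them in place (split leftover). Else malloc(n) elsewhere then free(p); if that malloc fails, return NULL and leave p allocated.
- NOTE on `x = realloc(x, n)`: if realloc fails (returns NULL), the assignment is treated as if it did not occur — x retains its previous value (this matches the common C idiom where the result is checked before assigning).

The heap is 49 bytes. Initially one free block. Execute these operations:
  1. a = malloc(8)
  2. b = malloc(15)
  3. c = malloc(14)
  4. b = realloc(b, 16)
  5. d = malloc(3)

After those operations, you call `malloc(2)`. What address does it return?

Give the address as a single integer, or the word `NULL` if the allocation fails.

Op 1: a = malloc(8) -> a = 0; heap: [0-7 ALLOC][8-48 FREE]
Op 2: b = malloc(15) -> b = 8; heap: [0-7 ALLOC][8-22 ALLOC][23-48 FREE]
Op 3: c = malloc(14) -> c = 23; heap: [0-7 ALLOC][8-22 ALLOC][23-36 ALLOC][37-48 FREE]
Op 4: b = realloc(b, 16) -> NULL (b unchanged); heap: [0-7 ALLOC][8-22 ALLOC][23-36 ALLOC][37-48 FREE]
Op 5: d = malloc(3) -> d = 37; heap: [0-7 ALLOC][8-22 ALLOC][23-36 ALLOC][37-39 ALLOC][40-48 FREE]
malloc(2): first-fit scan over [0-7 ALLOC][8-22 ALLOC][23-36 ALLOC][37-39 ALLOC][40-48 FREE] -> 40

Answer: 40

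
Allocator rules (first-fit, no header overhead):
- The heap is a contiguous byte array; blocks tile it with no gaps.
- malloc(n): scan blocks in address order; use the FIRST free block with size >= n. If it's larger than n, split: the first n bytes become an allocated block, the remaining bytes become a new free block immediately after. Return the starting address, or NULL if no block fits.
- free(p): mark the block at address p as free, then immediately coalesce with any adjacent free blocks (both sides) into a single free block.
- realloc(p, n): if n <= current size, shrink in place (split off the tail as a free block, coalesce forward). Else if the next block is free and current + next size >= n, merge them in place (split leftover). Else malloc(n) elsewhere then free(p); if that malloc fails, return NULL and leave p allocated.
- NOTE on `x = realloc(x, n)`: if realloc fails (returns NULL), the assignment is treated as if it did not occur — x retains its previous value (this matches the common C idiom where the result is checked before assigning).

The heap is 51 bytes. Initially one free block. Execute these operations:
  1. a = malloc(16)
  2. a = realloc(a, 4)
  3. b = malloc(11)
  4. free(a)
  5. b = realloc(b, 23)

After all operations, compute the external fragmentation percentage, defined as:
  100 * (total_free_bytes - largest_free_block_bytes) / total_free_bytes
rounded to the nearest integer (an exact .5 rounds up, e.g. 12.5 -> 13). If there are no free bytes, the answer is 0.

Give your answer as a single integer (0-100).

Answer: 14

Derivation:
Op 1: a = malloc(16) -> a = 0; heap: [0-15 ALLOC][16-50 FREE]
Op 2: a = realloc(a, 4) -> a = 0; heap: [0-3 ALLOC][4-50 FREE]
Op 3: b = malloc(11) -> b = 4; heap: [0-3 ALLOC][4-14 ALLOC][15-50 FREE]
Op 4: free(a) -> (freed a); heap: [0-3 FREE][4-14 ALLOC][15-50 FREE]
Op 5: b = realloc(b, 23) -> b = 4; heap: [0-3 FREE][4-26 ALLOC][27-50 FREE]
Free blocks: [4 24] total_free=28 largest=24 -> 100*(28-24)/28 = 400/28 ≈ 14.286 -> rounds to 14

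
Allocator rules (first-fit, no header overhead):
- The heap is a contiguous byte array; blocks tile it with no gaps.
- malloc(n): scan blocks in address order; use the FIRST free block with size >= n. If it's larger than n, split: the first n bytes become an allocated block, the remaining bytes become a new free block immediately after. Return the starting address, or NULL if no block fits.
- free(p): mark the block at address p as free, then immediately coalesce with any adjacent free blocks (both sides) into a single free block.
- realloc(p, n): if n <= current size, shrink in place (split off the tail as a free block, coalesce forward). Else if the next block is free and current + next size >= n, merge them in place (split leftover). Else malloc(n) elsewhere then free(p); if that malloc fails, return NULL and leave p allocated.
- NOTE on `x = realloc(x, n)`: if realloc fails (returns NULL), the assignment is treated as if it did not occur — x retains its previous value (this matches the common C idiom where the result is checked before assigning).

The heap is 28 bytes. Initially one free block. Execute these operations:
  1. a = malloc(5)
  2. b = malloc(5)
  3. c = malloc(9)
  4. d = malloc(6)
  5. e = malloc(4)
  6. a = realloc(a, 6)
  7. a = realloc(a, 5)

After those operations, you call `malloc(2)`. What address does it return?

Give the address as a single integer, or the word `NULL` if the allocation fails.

Op 1: a = malloc(5) -> a = 0; heap: [0-4 ALLOC][5-27 FREE]
Op 2: b = malloc(5) -> b = 5; heap: [0-4 ALLOC][5-9 ALLOC][10-27 FREE]
Op 3: c = malloc(9) -> c = 10; heap: [0-4 ALLOC][5-9 ALLOC][10-18 ALLOC][19-27 FREE]
Op 4: d = malloc(6) -> d = 19; heap: [0-4 ALLOC][5-9 ALLOC][10-18 ALLOC][19-24 ALLOC][25-27 FREE]
Op 5: e = malloc(4) -> e = NULL; heap: [0-4 ALLOC][5-9 ALLOC][10-18 ALLOC][19-24 ALLOC][25-27 FREE]
Op 6: a = realloc(a, 6) -> NULL (a unchanged); heap: [0-4 ALLOC][5-9 ALLOC][10-18 ALLOC][19-24 ALLOC][25-27 FREE]
Op 7: a = realloc(a, 5) -> a = 0; heap: [0-4 ALLOC][5-9 ALLOC][10-18 ALLOC][19-24 ALLOC][25-27 FREE]
malloc(2): first-fit scan over [0-4 ALLOC][5-9 ALLOC][10-18 ALLOC][19-24 ALLOC][25-27 FREE] -> 25

Answer: 25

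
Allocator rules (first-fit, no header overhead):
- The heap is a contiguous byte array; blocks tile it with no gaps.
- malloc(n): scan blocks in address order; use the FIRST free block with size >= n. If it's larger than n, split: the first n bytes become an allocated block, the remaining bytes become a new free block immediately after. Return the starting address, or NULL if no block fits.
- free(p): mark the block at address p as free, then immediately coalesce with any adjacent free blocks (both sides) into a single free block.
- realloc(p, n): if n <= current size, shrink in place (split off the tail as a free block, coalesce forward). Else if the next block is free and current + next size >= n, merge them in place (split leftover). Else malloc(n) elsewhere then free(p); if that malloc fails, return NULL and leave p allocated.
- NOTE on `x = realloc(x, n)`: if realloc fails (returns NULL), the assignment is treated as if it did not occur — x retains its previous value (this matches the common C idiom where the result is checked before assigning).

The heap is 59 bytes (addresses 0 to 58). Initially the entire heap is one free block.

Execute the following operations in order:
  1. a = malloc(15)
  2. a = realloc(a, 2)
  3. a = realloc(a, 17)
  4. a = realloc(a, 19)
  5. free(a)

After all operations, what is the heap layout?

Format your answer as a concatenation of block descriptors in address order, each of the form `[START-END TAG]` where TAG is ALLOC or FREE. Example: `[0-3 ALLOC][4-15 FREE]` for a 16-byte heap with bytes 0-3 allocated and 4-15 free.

Op 1: a = malloc(15) -> a = 0; heap: [0-14 ALLOC][15-58 FREE]
Op 2: a = realloc(a, 2) -> a = 0; heap: [0-1 ALLOC][2-58 FREE]
Op 3: a = realloc(a, 17) -> a = 0; heap: [0-16 ALLOC][17-58 FREE]
Op 4: a = realloc(a, 19) -> a = 0; heap: [0-18 ALLOC][19-58 FREE]
Op 5: free(a) -> (freed a); heap: [0-58 FREE]

Answer: [0-58 FREE]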